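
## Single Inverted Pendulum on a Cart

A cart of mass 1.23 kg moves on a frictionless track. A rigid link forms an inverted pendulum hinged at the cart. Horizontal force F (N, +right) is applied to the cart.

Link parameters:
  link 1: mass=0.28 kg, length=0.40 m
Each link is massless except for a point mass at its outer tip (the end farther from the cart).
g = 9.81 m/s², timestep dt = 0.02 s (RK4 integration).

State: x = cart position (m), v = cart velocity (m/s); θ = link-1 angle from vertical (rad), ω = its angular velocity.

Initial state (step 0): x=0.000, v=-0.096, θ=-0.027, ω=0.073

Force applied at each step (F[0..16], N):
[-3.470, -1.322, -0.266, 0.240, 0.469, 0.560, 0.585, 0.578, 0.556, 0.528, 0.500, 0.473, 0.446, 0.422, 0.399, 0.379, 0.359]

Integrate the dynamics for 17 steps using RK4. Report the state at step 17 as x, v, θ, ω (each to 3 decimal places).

Answer: x=-0.043, v=-0.073, θ=0.014, ω=0.015

Derivation:
apply F[0]=-3.470 → step 1: x=-0.002, v=-0.151, θ=-0.024, ω=0.198
apply F[1]=-1.322 → step 2: x=-0.006, v=-0.172, θ=-0.020, ω=0.239
apply F[2]=-0.266 → step 3: x=-0.009, v=-0.175, θ=-0.015, ω=0.239
apply F[3]=+0.240 → step 4: x=-0.013, v=-0.171, θ=-0.011, ω=0.222
apply F[4]=+0.469 → step 5: x=-0.016, v=-0.163, θ=-0.006, ω=0.197
apply F[5]=+0.560 → step 6: x=-0.019, v=-0.154, θ=-0.003, ω=0.172
apply F[6]=+0.585 → step 7: x=-0.022, v=-0.144, θ=0.001, ω=0.148
apply F[7]=+0.578 → step 8: x=-0.025, v=-0.135, θ=0.003, ω=0.125
apply F[8]=+0.556 → step 9: x=-0.027, v=-0.126, θ=0.006, ω=0.105
apply F[9]=+0.528 → step 10: x=-0.030, v=-0.118, θ=0.007, ω=0.088
apply F[10]=+0.500 → step 11: x=-0.032, v=-0.110, θ=0.009, ω=0.073
apply F[11]=+0.473 → step 12: x=-0.034, v=-0.103, θ=0.010, ω=0.059
apply F[12]=+0.446 → step 13: x=-0.036, v=-0.096, θ=0.011, ω=0.048
apply F[13]=+0.422 → step 14: x=-0.038, v=-0.089, θ=0.012, ω=0.038
apply F[14]=+0.399 → step 15: x=-0.040, v=-0.083, θ=0.013, ω=0.029
apply F[15]=+0.379 → step 16: x=-0.042, v=-0.078, θ=0.013, ω=0.022
apply F[16]=+0.359 → step 17: x=-0.043, v=-0.073, θ=0.014, ω=0.015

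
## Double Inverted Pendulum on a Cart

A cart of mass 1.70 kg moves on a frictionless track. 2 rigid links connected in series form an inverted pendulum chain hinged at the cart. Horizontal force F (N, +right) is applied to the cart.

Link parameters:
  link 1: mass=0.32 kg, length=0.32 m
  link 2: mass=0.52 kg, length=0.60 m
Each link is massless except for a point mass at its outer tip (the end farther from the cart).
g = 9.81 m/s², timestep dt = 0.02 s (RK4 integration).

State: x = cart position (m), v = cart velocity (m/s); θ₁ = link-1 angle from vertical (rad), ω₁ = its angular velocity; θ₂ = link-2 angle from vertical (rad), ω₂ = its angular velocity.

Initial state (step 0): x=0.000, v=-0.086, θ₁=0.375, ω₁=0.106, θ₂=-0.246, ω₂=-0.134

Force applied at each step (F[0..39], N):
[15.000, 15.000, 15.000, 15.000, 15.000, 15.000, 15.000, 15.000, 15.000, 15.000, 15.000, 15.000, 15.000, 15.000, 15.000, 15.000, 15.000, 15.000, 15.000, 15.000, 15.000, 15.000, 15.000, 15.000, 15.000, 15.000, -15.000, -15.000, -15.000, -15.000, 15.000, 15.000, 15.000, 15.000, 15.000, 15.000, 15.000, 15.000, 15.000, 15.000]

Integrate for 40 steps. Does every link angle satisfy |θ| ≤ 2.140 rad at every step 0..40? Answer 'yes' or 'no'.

apply F[0]=+15.000 → step 1: x=-0.000, v=0.063, θ₁=0.379, ω₁=0.263, θ₂=-0.253, ω₂=-0.523
apply F[1]=+15.000 → step 2: x=0.003, v=0.212, θ₁=0.385, ω₁=0.411, θ₂=-0.267, ω₂=-0.909
apply F[2]=+15.000 → step 3: x=0.008, v=0.362, θ₁=0.395, ω₁=0.543, θ₂=-0.289, ω₂=-1.293
apply F[3]=+15.000 → step 4: x=0.017, v=0.513, θ₁=0.407, ω₁=0.650, θ₂=-0.319, ω₂=-1.671
apply F[4]=+15.000 → step 5: x=0.029, v=0.664, θ₁=0.421, ω₁=0.723, θ₂=-0.356, ω₂=-2.043
apply F[5]=+15.000 → step 6: x=0.044, v=0.817, θ₁=0.436, ω₁=0.753, θ₂=-0.400, ω₂=-2.407
apply F[6]=+15.000 → step 7: x=0.061, v=0.971, θ₁=0.451, ω₁=0.730, θ₂=-0.452, ω₂=-2.763
apply F[7]=+15.000 → step 8: x=0.082, v=1.126, θ₁=0.464, ω₁=0.644, θ₂=-0.511, ω₂=-3.112
apply F[8]=+15.000 → step 9: x=0.107, v=1.282, θ₁=0.476, ω₁=0.486, θ₂=-0.576, ω₂=-3.456
apply F[9]=+15.000 → step 10: x=0.134, v=1.438, θ₁=0.483, ω₁=0.247, θ₂=-0.649, ω₂=-3.797
apply F[10]=+15.000 → step 11: x=0.164, v=1.595, θ₁=0.485, ω₁=-0.085, θ₂=-0.728, ω₂=-4.139
apply F[11]=+15.000 → step 12: x=0.198, v=1.753, θ₁=0.479, ω₁=-0.522, θ₂=-0.815, ω₂=-4.481
apply F[12]=+15.000 → step 13: x=0.234, v=1.911, θ₁=0.463, ω₁=-1.079, θ₂=-0.908, ω₂=-4.825
apply F[13]=+15.000 → step 14: x=0.274, v=2.070, θ₁=0.435, ω₁=-1.768, θ₂=-1.007, ω₂=-5.164
apply F[14]=+15.000 → step 15: x=0.317, v=2.232, θ₁=0.392, ω₁=-2.604, θ₂=-1.114, ω₂=-5.488
apply F[15]=+15.000 → step 16: x=0.363, v=2.397, θ₁=0.330, ω₁=-3.592, θ₂=-1.227, ω₂=-5.774
apply F[16]=+15.000 → step 17: x=0.413, v=2.567, θ₁=0.247, ω₁=-4.730, θ₂=-1.345, ω₂=-5.986
apply F[17]=+15.000 → step 18: x=0.466, v=2.741, θ₁=0.140, ω₁=-5.995, θ₂=-1.465, ω₂=-6.069
apply F[18]=+15.000 → step 19: x=0.523, v=2.918, θ₁=0.007, ω₁=-7.340, θ₂=-1.586, ω₂=-5.956
apply F[19]=+15.000 → step 20: x=0.583, v=3.091, θ₁=-0.154, ω₁=-8.701, θ₂=-1.702, ω₂=-5.574
apply F[20]=+15.000 → step 21: x=0.646, v=3.248, θ₁=-0.341, ω₁=-10.016, θ₂=-1.807, ω₂=-4.871
apply F[21]=+15.000 → step 22: x=0.712, v=3.372, θ₁=-0.554, ω₁=-11.273, θ₂=-1.894, ω₂=-3.826
apply F[22]=+15.000 → step 23: x=0.781, v=3.446, θ₁=-0.792, ω₁=-12.561, θ₂=-1.958, ω₂=-2.441
apply F[23]=+15.000 → step 24: x=0.850, v=3.440, θ₁=-1.058, ω₁=-14.104, θ₂=-1.990, ω₂=-0.702
apply F[24]=+15.000 → step 25: x=0.917, v=3.291, θ₁=-1.361, ω₁=-16.289, θ₂=-1.983, ω₂=1.434
apply F[25]=+15.000 → step 26: x=0.979, v=2.843, θ₁=-1.715, ω₁=-19.219, θ₂=-1.931, ω₂=3.615
apply F[26]=-15.000 → step 27: x=1.026, v=1.844, θ₁=-2.118, ω₁=-20.577, θ₂=-1.855, ω₂=3.384
apply F[27]=-15.000 → step 28: x=1.055, v=1.085, θ₁=-2.519, ω₁=-19.330, θ₂=-1.817, ω₂=0.181
apply F[28]=-15.000 → step 29: x=1.072, v=0.668, θ₁=-2.891, ω₁=-17.870, θ₂=-1.852, ω₂=-3.624
apply F[29]=-15.000 → step 30: x=1.083, v=0.455, θ₁=-3.233, ω₁=-16.250, θ₂=-1.961, ω₂=-7.239
apply F[30]=+15.000 → step 31: x=1.095, v=0.704, θ₁=-3.526, ω₁=-12.888, θ₂=-2.135, ω₂=-9.971
apply F[31]=+15.000 → step 32: x=1.111, v=0.968, θ₁=-3.744, ω₁=-8.853, θ₂=-2.352, ω₂=-11.587
apply F[32]=+15.000 → step 33: x=1.133, v=1.209, θ₁=-3.877, ω₁=-4.357, θ₂=-2.594, ω₂=-12.486
apply F[33]=+15.000 → step 34: x=1.160, v=1.454, θ₁=-3.916, ω₁=0.527, θ₂=-2.851, ω₂=-13.292
apply F[34]=+15.000 → step 35: x=1.192, v=1.786, θ₁=-3.850, ω₁=6.364, θ₂=-3.130, ω₂=-14.837
apply F[35]=+15.000 → step 36: x=1.233, v=2.444, θ₁=-3.645, ω₁=14.154, θ₂=-3.456, ω₂=-17.825
apply F[36]=+15.000 → step 37: x=1.290, v=3.204, θ₁=-3.347, ω₁=13.644, θ₂=-3.805, ω₂=-16.001
apply F[37]=+15.000 → step 38: x=1.357, v=3.451, θ₁=-3.129, ω₁=8.501, θ₂=-4.087, ω₂=-12.603
apply F[38]=+15.000 → step 39: x=1.428, v=3.613, θ₁=-2.994, ω₁=5.285, θ₂=-4.321, ω₂=-11.023
apply F[39]=+15.000 → step 40: x=1.502, v=3.775, θ₁=-2.912, ω₁=2.973, θ₂=-4.534, ω₂=-10.335
Max |angle| over trajectory = 4.534 rad; bound = 2.140 → exceeded.

Answer: no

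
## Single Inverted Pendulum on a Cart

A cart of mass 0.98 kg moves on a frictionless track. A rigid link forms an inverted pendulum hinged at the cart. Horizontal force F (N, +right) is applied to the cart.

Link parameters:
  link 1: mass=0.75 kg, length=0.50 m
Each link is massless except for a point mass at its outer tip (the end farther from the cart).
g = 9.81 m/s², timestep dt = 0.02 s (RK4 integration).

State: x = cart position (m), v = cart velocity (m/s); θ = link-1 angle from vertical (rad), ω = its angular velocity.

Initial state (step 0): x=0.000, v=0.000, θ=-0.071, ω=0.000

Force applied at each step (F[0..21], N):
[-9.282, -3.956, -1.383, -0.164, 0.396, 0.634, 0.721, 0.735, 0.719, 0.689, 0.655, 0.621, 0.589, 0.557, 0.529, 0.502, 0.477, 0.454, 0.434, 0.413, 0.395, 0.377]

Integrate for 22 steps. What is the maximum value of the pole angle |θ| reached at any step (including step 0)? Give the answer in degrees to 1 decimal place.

apply F[0]=-9.282 → step 1: x=-0.002, v=-0.178, θ=-0.068, ω=0.328
apply F[1]=-3.956 → step 2: x=-0.006, v=-0.249, θ=-0.060, ω=0.445
apply F[2]=-1.383 → step 3: x=-0.011, v=-0.269, θ=-0.051, ω=0.463
apply F[3]=-0.164 → step 4: x=-0.017, v=-0.266, θ=-0.042, ω=0.438
apply F[4]=+0.396 → step 5: x=-0.022, v=-0.252, θ=-0.034, ω=0.396
apply F[5]=+0.634 → step 6: x=-0.027, v=-0.235, θ=-0.026, ω=0.349
apply F[6]=+0.721 → step 7: x=-0.031, v=-0.217, θ=-0.020, ω=0.304
apply F[7]=+0.735 → step 8: x=-0.035, v=-0.199, θ=-0.014, ω=0.262
apply F[8]=+0.719 → step 9: x=-0.039, v=-0.183, θ=-0.009, ω=0.225
apply F[9]=+0.689 → step 10: x=-0.043, v=-0.168, θ=-0.005, ω=0.192
apply F[10]=+0.655 → step 11: x=-0.046, v=-0.154, θ=-0.001, ω=0.163
apply F[11]=+0.621 → step 12: x=-0.049, v=-0.141, θ=0.002, ω=0.138
apply F[12]=+0.589 → step 13: x=-0.051, v=-0.130, θ=0.004, ω=0.116
apply F[13]=+0.557 → step 14: x=-0.054, v=-0.119, θ=0.006, ω=0.097
apply F[14]=+0.529 → step 15: x=-0.056, v=-0.109, θ=0.008, ω=0.080
apply F[15]=+0.502 → step 16: x=-0.058, v=-0.100, θ=0.010, ω=0.066
apply F[16]=+0.477 → step 17: x=-0.060, v=-0.092, θ=0.011, ω=0.054
apply F[17]=+0.454 → step 18: x=-0.062, v=-0.085, θ=0.012, ω=0.043
apply F[18]=+0.434 → step 19: x=-0.064, v=-0.077, θ=0.012, ω=0.034
apply F[19]=+0.413 → step 20: x=-0.065, v=-0.071, θ=0.013, ω=0.025
apply F[20]=+0.395 → step 21: x=-0.066, v=-0.065, θ=0.013, ω=0.019
apply F[21]=+0.377 → step 22: x=-0.068, v=-0.059, θ=0.014, ω=0.013
Max |angle| over trajectory = 0.071 rad = 4.1°.

Answer: 4.1°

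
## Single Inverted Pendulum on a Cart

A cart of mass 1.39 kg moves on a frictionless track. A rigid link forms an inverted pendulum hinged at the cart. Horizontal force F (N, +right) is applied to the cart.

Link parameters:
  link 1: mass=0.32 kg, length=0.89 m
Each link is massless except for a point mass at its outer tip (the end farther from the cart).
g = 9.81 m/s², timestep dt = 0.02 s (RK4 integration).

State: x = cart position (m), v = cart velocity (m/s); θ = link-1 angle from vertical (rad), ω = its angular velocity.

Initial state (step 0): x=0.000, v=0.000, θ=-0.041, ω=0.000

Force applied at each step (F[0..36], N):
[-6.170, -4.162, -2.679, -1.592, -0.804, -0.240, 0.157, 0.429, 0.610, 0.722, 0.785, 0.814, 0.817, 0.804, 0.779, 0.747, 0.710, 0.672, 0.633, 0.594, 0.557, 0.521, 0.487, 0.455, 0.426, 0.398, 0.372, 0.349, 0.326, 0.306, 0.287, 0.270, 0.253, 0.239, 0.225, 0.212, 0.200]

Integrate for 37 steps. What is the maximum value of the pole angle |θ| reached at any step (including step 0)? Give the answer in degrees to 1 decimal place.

apply F[0]=-6.170 → step 1: x=-0.001, v=-0.087, θ=-0.040, ω=0.089
apply F[1]=-4.162 → step 2: x=-0.003, v=-0.145, θ=-0.038, ω=0.145
apply F[2]=-2.679 → step 3: x=-0.006, v=-0.182, θ=-0.035, ω=0.179
apply F[3]=-1.592 → step 4: x=-0.010, v=-0.203, θ=-0.031, ω=0.196
apply F[4]=-0.804 → step 5: x=-0.014, v=-0.214, θ=-0.027, ω=0.201
apply F[5]=-0.240 → step 6: x=-0.019, v=-0.216, θ=-0.023, ω=0.198
apply F[6]=+0.157 → step 7: x=-0.023, v=-0.213, θ=-0.019, ω=0.190
apply F[7]=+0.429 → step 8: x=-0.027, v=-0.206, θ=-0.015, ω=0.178
apply F[8]=+0.610 → step 9: x=-0.031, v=-0.196, θ=-0.012, ω=0.165
apply F[9]=+0.722 → step 10: x=-0.035, v=-0.186, θ=-0.009, ω=0.150
apply F[10]=+0.785 → step 11: x=-0.039, v=-0.174, θ=-0.006, ω=0.135
apply F[11]=+0.814 → step 12: x=-0.042, v=-0.162, θ=-0.003, ω=0.121
apply F[12]=+0.817 → step 13: x=-0.045, v=-0.150, θ=-0.001, ω=0.107
apply F[13]=+0.804 → step 14: x=-0.048, v=-0.139, θ=0.001, ω=0.094
apply F[14]=+0.779 → step 15: x=-0.051, v=-0.127, θ=0.003, ω=0.082
apply F[15]=+0.747 → step 16: x=-0.053, v=-0.117, θ=0.004, ω=0.071
apply F[16]=+0.710 → step 17: x=-0.055, v=-0.107, θ=0.006, ω=0.061
apply F[17]=+0.672 → step 18: x=-0.057, v=-0.098, θ=0.007, ω=0.052
apply F[18]=+0.633 → step 19: x=-0.059, v=-0.089, θ=0.008, ω=0.043
apply F[19]=+0.594 → step 20: x=-0.061, v=-0.081, θ=0.008, ω=0.036
apply F[20]=+0.557 → step 21: x=-0.063, v=-0.073, θ=0.009, ω=0.029
apply F[21]=+0.521 → step 22: x=-0.064, v=-0.066, θ=0.010, ω=0.024
apply F[22]=+0.487 → step 23: x=-0.065, v=-0.059, θ=0.010, ω=0.018
apply F[23]=+0.455 → step 24: x=-0.066, v=-0.053, θ=0.010, ω=0.014
apply F[24]=+0.426 → step 25: x=-0.067, v=-0.048, θ=0.011, ω=0.010
apply F[25]=+0.398 → step 26: x=-0.068, v=-0.042, θ=0.011, ω=0.006
apply F[26]=+0.372 → step 27: x=-0.069, v=-0.037, θ=0.011, ω=0.003
apply F[27]=+0.349 → step 28: x=-0.070, v=-0.033, θ=0.011, ω=0.000
apply F[28]=+0.326 → step 29: x=-0.070, v=-0.029, θ=0.011, ω=-0.002
apply F[29]=+0.306 → step 30: x=-0.071, v=-0.025, θ=0.011, ω=-0.004
apply F[30]=+0.287 → step 31: x=-0.071, v=-0.021, θ=0.011, ω=-0.006
apply F[31]=+0.270 → step 32: x=-0.072, v=-0.018, θ=0.011, ω=-0.007
apply F[32]=+0.253 → step 33: x=-0.072, v=-0.015, θ=0.010, ω=-0.008
apply F[33]=+0.239 → step 34: x=-0.072, v=-0.012, θ=0.010, ω=-0.009
apply F[34]=+0.225 → step 35: x=-0.072, v=-0.009, θ=0.010, ω=-0.010
apply F[35]=+0.212 → step 36: x=-0.073, v=-0.006, θ=0.010, ω=-0.011
apply F[36]=+0.200 → step 37: x=-0.073, v=-0.004, θ=0.010, ω=-0.012
Max |angle| over trajectory = 0.041 rad = 2.3°.

Answer: 2.3°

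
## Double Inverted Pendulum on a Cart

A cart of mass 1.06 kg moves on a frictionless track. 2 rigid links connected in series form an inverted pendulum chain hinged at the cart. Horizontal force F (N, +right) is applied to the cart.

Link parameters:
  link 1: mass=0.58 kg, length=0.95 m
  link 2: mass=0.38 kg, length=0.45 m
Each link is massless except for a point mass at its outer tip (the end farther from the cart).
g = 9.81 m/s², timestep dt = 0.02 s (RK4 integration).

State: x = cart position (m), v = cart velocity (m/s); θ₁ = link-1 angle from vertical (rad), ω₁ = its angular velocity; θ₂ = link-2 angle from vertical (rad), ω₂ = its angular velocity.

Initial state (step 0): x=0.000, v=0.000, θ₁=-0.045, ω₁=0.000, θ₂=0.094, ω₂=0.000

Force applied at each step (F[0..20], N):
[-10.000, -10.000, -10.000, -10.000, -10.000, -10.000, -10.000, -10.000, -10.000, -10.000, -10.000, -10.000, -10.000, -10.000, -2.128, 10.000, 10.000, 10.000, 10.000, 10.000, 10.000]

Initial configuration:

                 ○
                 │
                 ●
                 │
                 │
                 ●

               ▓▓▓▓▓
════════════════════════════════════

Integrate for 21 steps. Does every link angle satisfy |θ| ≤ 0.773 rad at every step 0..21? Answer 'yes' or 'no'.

Answer: yes

Derivation:
apply F[0]=-10.000 → step 1: x=-0.002, v=-0.181, θ₁=-0.043, ω₁=0.162, θ₂=0.095, ω₂=0.102
apply F[1]=-10.000 → step 2: x=-0.007, v=-0.362, θ₁=-0.039, ω₁=0.325, θ₂=0.098, ω₂=0.203
apply F[2]=-10.000 → step 3: x=-0.016, v=-0.544, θ₁=-0.030, ω₁=0.492, θ₂=0.103, ω₂=0.301
apply F[3]=-10.000 → step 4: x=-0.029, v=-0.729, θ₁=-0.019, ω₁=0.664, θ₂=0.110, ω₂=0.393
apply F[4]=-10.000 → step 5: x=-0.045, v=-0.915, θ₁=-0.004, ω₁=0.842, θ₂=0.119, ω₂=0.479
apply F[5]=-10.000 → step 6: x=-0.066, v=-1.105, θ₁=0.015, ω₁=1.028, θ₂=0.129, ω₂=0.555
apply F[6]=-10.000 → step 7: x=-0.090, v=-1.297, θ₁=0.037, ω₁=1.224, θ₂=0.141, ω₂=0.621
apply F[7]=-10.000 → step 8: x=-0.118, v=-1.493, θ₁=0.064, ω₁=1.430, θ₂=0.154, ω₂=0.675
apply F[8]=-10.000 → step 9: x=-0.149, v=-1.691, θ₁=0.095, ω₁=1.647, θ₂=0.168, ω₂=0.715
apply F[9]=-10.000 → step 10: x=-0.185, v=-1.891, θ₁=0.130, ω₁=1.874, θ₂=0.182, ω₂=0.741
apply F[10]=-10.000 → step 11: x=-0.225, v=-2.091, θ₁=0.170, ω₁=2.111, θ₂=0.197, ω₂=0.754
apply F[11]=-10.000 → step 12: x=-0.269, v=-2.290, θ₁=0.214, ω₁=2.355, θ₂=0.213, ω₂=0.757
apply F[12]=-10.000 → step 13: x=-0.317, v=-2.484, θ₁=0.264, ω₁=2.603, θ₂=0.228, ω₂=0.755
apply F[13]=-10.000 → step 14: x=-0.368, v=-2.670, θ₁=0.318, ω₁=2.849, θ₂=0.243, ω₂=0.758
apply F[14]=-2.128 → step 15: x=-0.422, v=-2.713, θ₁=0.377, ω₁=2.962, θ₂=0.258, ω₂=0.755
apply F[15]=+10.000 → step 16: x=-0.475, v=-2.552, θ₁=0.435, ω₁=2.895, θ₂=0.273, ω₂=0.715
apply F[16]=+10.000 → step 17: x=-0.524, v=-2.397, θ₁=0.493, ω₁=2.852, θ₂=0.286, ω₂=0.658
apply F[17]=+10.000 → step 18: x=-0.571, v=-2.248, θ₁=0.549, ω₁=2.831, θ₂=0.299, ω₂=0.586
apply F[18]=+10.000 → step 19: x=-0.614, v=-2.102, θ₁=0.606, ω₁=2.831, θ₂=0.310, ω₂=0.500
apply F[19]=+10.000 → step 20: x=-0.655, v=-1.958, θ₁=0.663, ω₁=2.848, θ₂=0.319, ω₂=0.403
apply F[20]=+10.000 → step 21: x=-0.692, v=-1.815, θ₁=0.720, ω₁=2.882, θ₂=0.326, ω₂=0.298
Max |angle| over trajectory = 0.720 rad; bound = 0.773 → within bound.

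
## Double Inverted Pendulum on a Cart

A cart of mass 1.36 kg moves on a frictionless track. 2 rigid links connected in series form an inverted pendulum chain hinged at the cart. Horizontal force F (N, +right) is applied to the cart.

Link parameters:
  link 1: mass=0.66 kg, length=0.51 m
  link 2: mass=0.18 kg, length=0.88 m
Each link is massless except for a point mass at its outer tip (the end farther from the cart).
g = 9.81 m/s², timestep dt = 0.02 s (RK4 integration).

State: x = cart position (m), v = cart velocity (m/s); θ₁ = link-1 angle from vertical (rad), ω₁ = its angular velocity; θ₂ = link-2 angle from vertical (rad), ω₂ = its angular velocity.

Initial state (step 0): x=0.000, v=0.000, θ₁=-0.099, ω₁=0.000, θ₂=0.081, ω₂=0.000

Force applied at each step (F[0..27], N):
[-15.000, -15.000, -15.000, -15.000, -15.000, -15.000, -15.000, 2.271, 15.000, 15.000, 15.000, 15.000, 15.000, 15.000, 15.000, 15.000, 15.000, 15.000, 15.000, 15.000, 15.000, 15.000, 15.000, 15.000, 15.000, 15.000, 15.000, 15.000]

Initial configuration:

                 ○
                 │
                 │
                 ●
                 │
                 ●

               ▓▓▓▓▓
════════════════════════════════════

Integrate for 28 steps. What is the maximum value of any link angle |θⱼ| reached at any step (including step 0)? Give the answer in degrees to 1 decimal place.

Answer: 34.4°

Derivation:
apply F[0]=-15.000 → step 1: x=-0.002, v=-0.208, θ₁=-0.096, ω₁=0.348, θ₂=0.082, ω₂=0.055
apply F[1]=-15.000 → step 2: x=-0.008, v=-0.417, θ₁=-0.085, ω₁=0.702, θ₂=0.083, ω₂=0.107
apply F[2]=-15.000 → step 3: x=-0.019, v=-0.628, θ₁=-0.067, ω₁=1.067, θ₂=0.086, ω₂=0.154
apply F[3]=-15.000 → step 4: x=-0.033, v=-0.842, θ₁=-0.042, ω₁=1.451, θ₂=0.089, ω₂=0.193
apply F[4]=-15.000 → step 5: x=-0.052, v=-1.059, θ₁=-0.009, ω₁=1.857, θ₂=0.093, ω₂=0.223
apply F[5]=-15.000 → step 6: x=-0.076, v=-1.281, θ₁=0.032, ω₁=2.288, θ₂=0.098, ω₂=0.241
apply F[6]=-15.000 → step 7: x=-0.104, v=-1.505, θ₁=0.083, ω₁=2.747, θ₂=0.103, ω₂=0.249
apply F[7]=+2.271 → step 8: x=-0.134, v=-1.480, θ₁=0.137, ω₁=2.740, θ₂=0.108, ω₂=0.248
apply F[8]=+15.000 → step 9: x=-0.161, v=-1.276, θ₁=0.189, ω₁=2.412, θ₂=0.113, ω₂=0.236
apply F[9]=+15.000 → step 10: x=-0.185, v=-1.079, θ₁=0.234, ω₁=2.124, θ₂=0.117, ω₂=0.211
apply F[10]=+15.000 → step 11: x=-0.204, v=-0.888, θ₁=0.274, ω₁=1.874, θ₂=0.121, ω₂=0.172
apply F[11]=+15.000 → step 12: x=-0.220, v=-0.705, θ₁=0.309, ω₁=1.658, θ₂=0.124, ω₂=0.122
apply F[12]=+15.000 → step 13: x=-0.233, v=-0.527, θ₁=0.341, ω₁=1.473, θ₂=0.126, ω₂=0.060
apply F[13]=+15.000 → step 14: x=-0.241, v=-0.354, θ₁=0.368, ω₁=1.314, θ₂=0.127, ω₂=-0.012
apply F[14]=+15.000 → step 15: x=-0.247, v=-0.185, θ₁=0.393, ω₁=1.179, θ₂=0.125, ω₂=-0.095
apply F[15]=+15.000 → step 16: x=-0.249, v=-0.020, θ₁=0.416, ω₁=1.065, θ₂=0.123, ω₂=-0.186
apply F[16]=+15.000 → step 17: x=-0.247, v=0.143, θ₁=0.436, ω₁=0.970, θ₂=0.118, ω₂=-0.285
apply F[17]=+15.000 → step 18: x=-0.243, v=0.302, θ₁=0.455, ω₁=0.891, θ₂=0.111, ω₂=-0.393
apply F[18]=+15.000 → step 19: x=-0.235, v=0.459, θ₁=0.472, ω₁=0.827, θ₂=0.102, ω₂=-0.509
apply F[19]=+15.000 → step 20: x=-0.225, v=0.614, θ₁=0.488, ω₁=0.776, θ₂=0.091, ω₂=-0.633
apply F[20]=+15.000 → step 21: x=-0.211, v=0.768, θ₁=0.503, ω₁=0.737, θ₂=0.077, ω₂=-0.765
apply F[21]=+15.000 → step 22: x=-0.194, v=0.920, θ₁=0.517, ω₁=0.709, θ₂=0.060, ω₂=-0.905
apply F[22]=+15.000 → step 23: x=-0.174, v=1.071, θ₁=0.531, ω₁=0.691, θ₂=0.041, ω₂=-1.053
apply F[23]=+15.000 → step 24: x=-0.151, v=1.222, θ₁=0.545, ω₁=0.681, θ₂=0.018, ω₂=-1.210
apply F[24]=+15.000 → step 25: x=-0.125, v=1.371, θ₁=0.559, ω₁=0.678, θ₂=-0.008, ω₂=-1.375
apply F[25]=+15.000 → step 26: x=-0.096, v=1.520, θ₁=0.572, ω₁=0.682, θ₂=-0.037, ω₂=-1.548
apply F[26]=+15.000 → step 27: x=-0.064, v=1.669, θ₁=0.586, ω₁=0.691, θ₂=-0.070, ω₂=-1.729
apply F[27]=+15.000 → step 28: x=-0.030, v=1.818, θ₁=0.600, ω₁=0.703, θ₂=-0.106, ω₂=-1.919
Max |angle| over trajectory = 0.600 rad = 34.4°.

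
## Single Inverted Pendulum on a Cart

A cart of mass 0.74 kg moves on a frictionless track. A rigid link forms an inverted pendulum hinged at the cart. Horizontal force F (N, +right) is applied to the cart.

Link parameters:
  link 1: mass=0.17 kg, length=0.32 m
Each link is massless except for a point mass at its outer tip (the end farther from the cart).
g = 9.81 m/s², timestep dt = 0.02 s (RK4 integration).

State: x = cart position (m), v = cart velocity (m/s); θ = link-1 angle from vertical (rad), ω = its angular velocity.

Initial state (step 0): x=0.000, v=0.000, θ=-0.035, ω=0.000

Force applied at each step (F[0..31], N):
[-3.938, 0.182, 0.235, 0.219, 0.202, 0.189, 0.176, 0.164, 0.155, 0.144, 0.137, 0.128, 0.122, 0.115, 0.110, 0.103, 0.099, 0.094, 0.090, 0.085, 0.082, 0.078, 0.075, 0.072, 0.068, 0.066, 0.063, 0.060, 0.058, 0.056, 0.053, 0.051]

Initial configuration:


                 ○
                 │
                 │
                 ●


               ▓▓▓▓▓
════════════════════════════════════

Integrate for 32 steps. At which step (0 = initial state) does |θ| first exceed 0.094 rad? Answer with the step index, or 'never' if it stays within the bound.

Answer: never

Derivation:
apply F[0]=-3.938 → step 1: x=-0.001, v=-0.105, θ=-0.032, ω=0.307
apply F[1]=+0.182 → step 2: x=-0.003, v=-0.099, θ=-0.026, ω=0.270
apply F[2]=+0.235 → step 3: x=-0.005, v=-0.091, θ=-0.021, ω=0.232
apply F[3]=+0.219 → step 4: x=-0.007, v=-0.084, θ=-0.017, ω=0.199
apply F[4]=+0.202 → step 5: x=-0.008, v=-0.078, θ=-0.013, ω=0.171
apply F[5]=+0.189 → step 6: x=-0.010, v=-0.073, θ=-0.010, ω=0.146
apply F[6]=+0.176 → step 7: x=-0.011, v=-0.068, θ=-0.007, ω=0.125
apply F[7]=+0.164 → step 8: x=-0.013, v=-0.063, θ=-0.005, ω=0.106
apply F[8]=+0.155 → step 9: x=-0.014, v=-0.058, θ=-0.003, ω=0.090
apply F[9]=+0.144 → step 10: x=-0.015, v=-0.054, θ=-0.001, ω=0.076
apply F[10]=+0.137 → step 11: x=-0.016, v=-0.051, θ=0.000, ω=0.064
apply F[11]=+0.128 → step 12: x=-0.017, v=-0.047, θ=0.001, ω=0.054
apply F[12]=+0.122 → step 13: x=-0.018, v=-0.044, θ=0.002, ω=0.045
apply F[13]=+0.115 → step 14: x=-0.019, v=-0.041, θ=0.003, ω=0.037
apply F[14]=+0.110 → step 15: x=-0.020, v=-0.038, θ=0.004, ω=0.030
apply F[15]=+0.103 → step 16: x=-0.020, v=-0.036, θ=0.004, ω=0.025
apply F[16]=+0.099 → step 17: x=-0.021, v=-0.033, θ=0.005, ω=0.020
apply F[17]=+0.094 → step 18: x=-0.022, v=-0.031, θ=0.005, ω=0.015
apply F[18]=+0.090 → step 19: x=-0.022, v=-0.029, θ=0.005, ω=0.012
apply F[19]=+0.085 → step 20: x=-0.023, v=-0.027, θ=0.006, ω=0.009
apply F[20]=+0.082 → step 21: x=-0.023, v=-0.025, θ=0.006, ω=0.006
apply F[21]=+0.078 → step 22: x=-0.024, v=-0.023, θ=0.006, ω=0.004
apply F[22]=+0.075 → step 23: x=-0.024, v=-0.021, θ=0.006, ω=0.002
apply F[23]=+0.072 → step 24: x=-0.025, v=-0.019, θ=0.006, ω=0.000
apply F[24]=+0.068 → step 25: x=-0.025, v=-0.018, θ=0.006, ω=-0.001
apply F[25]=+0.066 → step 26: x=-0.025, v=-0.016, θ=0.006, ω=-0.003
apply F[26]=+0.063 → step 27: x=-0.026, v=-0.015, θ=0.006, ω=-0.004
apply F[27]=+0.060 → step 28: x=-0.026, v=-0.013, θ=0.006, ω=-0.004
apply F[28]=+0.058 → step 29: x=-0.026, v=-0.012, θ=0.006, ω=-0.005
apply F[29]=+0.056 → step 30: x=-0.026, v=-0.011, θ=0.005, ω=-0.006
apply F[30]=+0.053 → step 31: x=-0.027, v=-0.010, θ=0.005, ω=-0.006
apply F[31]=+0.051 → step 32: x=-0.027, v=-0.009, θ=0.005, ω=-0.006
max |θ| = 0.035 ≤ 0.094 over all 33 states.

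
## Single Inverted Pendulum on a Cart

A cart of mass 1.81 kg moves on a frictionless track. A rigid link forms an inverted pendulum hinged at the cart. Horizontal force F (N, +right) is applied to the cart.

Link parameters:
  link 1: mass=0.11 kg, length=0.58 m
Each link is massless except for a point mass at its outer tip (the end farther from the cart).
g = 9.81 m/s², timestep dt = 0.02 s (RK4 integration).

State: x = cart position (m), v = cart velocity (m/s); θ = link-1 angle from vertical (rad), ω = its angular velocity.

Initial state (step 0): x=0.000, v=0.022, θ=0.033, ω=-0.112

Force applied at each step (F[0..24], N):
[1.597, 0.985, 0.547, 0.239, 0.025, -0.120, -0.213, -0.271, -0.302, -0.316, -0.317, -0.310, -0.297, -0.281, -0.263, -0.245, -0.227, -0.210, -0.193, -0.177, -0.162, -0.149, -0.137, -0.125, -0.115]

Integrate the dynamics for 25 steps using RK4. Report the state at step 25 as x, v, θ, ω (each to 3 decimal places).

Answer: x=0.017, v=0.008, θ=-0.001, ω=-0.008

Derivation:
apply F[0]=+1.597 → step 1: x=0.001, v=0.039, θ=0.031, ω=-0.131
apply F[1]=+0.985 → step 2: x=0.002, v=0.050, θ=0.028, ω=-0.139
apply F[2]=+0.547 → step 3: x=0.003, v=0.056, θ=0.025, ω=-0.140
apply F[3]=+0.239 → step 4: x=0.004, v=0.058, θ=0.022, ω=-0.136
apply F[4]=+0.025 → step 5: x=0.005, v=0.058, θ=0.020, ω=-0.129
apply F[5]=-0.120 → step 6: x=0.006, v=0.056, θ=0.017, ω=-0.120
apply F[6]=-0.213 → step 7: x=0.007, v=0.054, θ=0.015, ω=-0.110
apply F[7]=-0.271 → step 8: x=0.008, v=0.051, θ=0.013, ω=-0.100
apply F[8]=-0.302 → step 9: x=0.009, v=0.047, θ=0.011, ω=-0.090
apply F[9]=-0.316 → step 10: x=0.010, v=0.044, θ=0.009, ω=-0.081
apply F[10]=-0.317 → step 11: x=0.011, v=0.040, θ=0.008, ω=-0.072
apply F[11]=-0.310 → step 12: x=0.012, v=0.036, θ=0.006, ω=-0.063
apply F[12]=-0.297 → step 13: x=0.012, v=0.033, θ=0.005, ω=-0.056
apply F[13]=-0.281 → step 14: x=0.013, v=0.030, θ=0.004, ω=-0.049
apply F[14]=-0.263 → step 15: x=0.014, v=0.027, θ=0.003, ω=-0.042
apply F[15]=-0.245 → step 16: x=0.014, v=0.024, θ=0.002, ω=-0.037
apply F[16]=-0.227 → step 17: x=0.014, v=0.022, θ=0.002, ω=-0.032
apply F[17]=-0.210 → step 18: x=0.015, v=0.019, θ=0.001, ω=-0.027
apply F[18]=-0.193 → step 19: x=0.015, v=0.017, θ=0.001, ω=-0.023
apply F[19]=-0.177 → step 20: x=0.016, v=0.015, θ=0.000, ω=-0.020
apply F[20]=-0.162 → step 21: x=0.016, v=0.014, θ=-0.000, ω=-0.017
apply F[21]=-0.149 → step 22: x=0.016, v=0.012, θ=-0.001, ω=-0.014
apply F[22]=-0.137 → step 23: x=0.016, v=0.010, θ=-0.001, ω=-0.012
apply F[23]=-0.125 → step 24: x=0.017, v=0.009, θ=-0.001, ω=-0.010
apply F[24]=-0.115 → step 25: x=0.017, v=0.008, θ=-0.001, ω=-0.008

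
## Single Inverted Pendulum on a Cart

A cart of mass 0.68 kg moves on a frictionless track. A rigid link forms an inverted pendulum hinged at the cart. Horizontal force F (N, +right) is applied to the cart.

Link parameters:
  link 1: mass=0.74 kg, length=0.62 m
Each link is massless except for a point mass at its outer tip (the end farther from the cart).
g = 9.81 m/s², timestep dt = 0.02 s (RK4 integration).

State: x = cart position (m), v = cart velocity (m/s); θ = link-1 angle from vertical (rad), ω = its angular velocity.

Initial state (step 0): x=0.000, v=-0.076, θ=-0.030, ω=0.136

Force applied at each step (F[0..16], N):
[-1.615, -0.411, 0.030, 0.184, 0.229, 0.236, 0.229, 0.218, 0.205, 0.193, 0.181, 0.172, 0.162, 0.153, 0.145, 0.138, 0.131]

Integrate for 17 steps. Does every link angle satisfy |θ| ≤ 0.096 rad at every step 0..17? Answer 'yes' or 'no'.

apply F[0]=-1.615 → step 1: x=-0.002, v=-0.117, θ=-0.027, ω=0.194
apply F[1]=-0.411 → step 2: x=-0.004, v=-0.124, θ=-0.023, ω=0.197
apply F[2]=+0.030 → step 3: x=-0.007, v=-0.119, θ=-0.019, ω=0.182
apply F[3]=+0.184 → step 4: x=-0.009, v=-0.110, θ=-0.016, ω=0.162
apply F[4]=+0.229 → step 5: x=-0.011, v=-0.100, θ=-0.013, ω=0.141
apply F[5]=+0.236 → step 6: x=-0.013, v=-0.091, θ=-0.010, ω=0.123
apply F[6]=+0.229 → step 7: x=-0.015, v=-0.082, θ=-0.008, ω=0.106
apply F[7]=+0.218 → step 8: x=-0.016, v=-0.074, θ=-0.006, ω=0.091
apply F[8]=+0.205 → step 9: x=-0.018, v=-0.067, θ=-0.004, ω=0.079
apply F[9]=+0.193 → step 10: x=-0.019, v=-0.061, θ=-0.003, ω=0.067
apply F[10]=+0.181 → step 11: x=-0.020, v=-0.055, θ=-0.001, ω=0.057
apply F[11]=+0.172 → step 12: x=-0.021, v=-0.050, θ=-0.000, ω=0.049
apply F[12]=+0.162 → step 13: x=-0.022, v=-0.045, θ=0.001, ω=0.041
apply F[13]=+0.153 → step 14: x=-0.023, v=-0.041, θ=0.001, ω=0.035
apply F[14]=+0.145 → step 15: x=-0.024, v=-0.037, θ=0.002, ω=0.029
apply F[15]=+0.138 → step 16: x=-0.025, v=-0.034, θ=0.003, ω=0.024
apply F[16]=+0.131 → step 17: x=-0.025, v=-0.030, θ=0.003, ω=0.020
Max |angle| over trajectory = 0.030 rad; bound = 0.096 → within bound.

Answer: yes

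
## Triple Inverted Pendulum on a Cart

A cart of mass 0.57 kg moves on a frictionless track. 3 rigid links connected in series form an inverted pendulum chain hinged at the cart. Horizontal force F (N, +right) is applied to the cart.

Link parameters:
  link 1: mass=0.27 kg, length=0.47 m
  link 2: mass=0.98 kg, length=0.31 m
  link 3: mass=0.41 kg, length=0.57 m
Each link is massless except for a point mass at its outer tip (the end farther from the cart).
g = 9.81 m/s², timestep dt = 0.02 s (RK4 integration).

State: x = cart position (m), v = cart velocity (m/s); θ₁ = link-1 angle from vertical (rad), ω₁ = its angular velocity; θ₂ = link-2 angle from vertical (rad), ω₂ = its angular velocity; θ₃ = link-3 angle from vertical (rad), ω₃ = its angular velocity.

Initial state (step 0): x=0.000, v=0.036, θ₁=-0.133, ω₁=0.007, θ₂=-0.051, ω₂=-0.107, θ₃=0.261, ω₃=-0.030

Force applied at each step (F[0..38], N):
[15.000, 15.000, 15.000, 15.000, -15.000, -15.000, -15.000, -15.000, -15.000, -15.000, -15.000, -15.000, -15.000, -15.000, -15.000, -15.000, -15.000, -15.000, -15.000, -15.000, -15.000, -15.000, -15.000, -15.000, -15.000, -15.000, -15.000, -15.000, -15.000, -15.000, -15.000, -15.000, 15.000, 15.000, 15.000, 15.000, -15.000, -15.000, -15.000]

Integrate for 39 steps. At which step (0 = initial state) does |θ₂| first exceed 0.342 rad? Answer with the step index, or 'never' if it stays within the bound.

apply F[0]=+15.000 → step 1: x=0.006, v=0.604, θ₁=-0.146, ω₁=-1.342, θ₂=-0.052, ω₂=0.028, θ₃=0.261, ω₃=0.049
apply F[1]=+15.000 → step 2: x=0.024, v=1.157, θ₁=-0.186, ω₁=-2.642, θ₂=-0.050, ω₂=0.132, θ₃=0.263, ω₃=0.093
apply F[2]=+15.000 → step 3: x=0.052, v=1.673, θ₁=-0.251, ω₁=-3.772, θ₂=-0.048, ω₂=0.080, θ₃=0.265, ω₃=0.082
apply F[3]=+15.000 → step 4: x=0.091, v=2.129, θ₁=-0.335, ω₁=-4.609, θ₂=-0.049, ω₂=-0.290, θ₃=0.266, ω₃=0.021
apply F[4]=-15.000 → step 5: x=0.129, v=1.709, θ₁=-0.424, ω₁=-4.260, θ₂=-0.049, ω₂=0.304, θ₃=0.267, ω₃=0.092
apply F[5]=-15.000 → step 6: x=0.159, v=1.312, θ₁=-0.507, ω₁=-4.093, θ₂=-0.036, ω₂=1.073, θ₃=0.269, ω₃=0.161
apply F[6]=-15.000 → step 7: x=0.181, v=0.921, θ₁=-0.588, ω₁=-4.008, θ₂=-0.006, ω₂=1.932, θ₃=0.273, ω₃=0.214
apply F[7]=-15.000 → step 8: x=0.196, v=0.526, θ₁=-0.667, ω₁=-3.933, θ₂=0.042, ω₂=2.822, θ₃=0.278, ω₃=0.250
apply F[8]=-15.000 → step 9: x=0.202, v=0.122, θ₁=-0.745, ω₁=-3.820, θ₂=0.107, ω₂=3.716, θ₃=0.283, ω₃=0.268
apply F[9]=-15.000 → step 10: x=0.201, v=-0.288, θ₁=-0.820, ω₁=-3.637, θ₂=0.190, ω₂=4.611, θ₃=0.288, ω₃=0.274
apply F[10]=-15.000 → step 11: x=0.191, v=-0.700, θ₁=-0.890, ω₁=-3.355, θ₂=0.292, ω₂=5.527, θ₃=0.294, ω₃=0.274
apply F[11]=-15.000 → step 12: x=0.173, v=-1.107, θ₁=-0.953, ω₁=-2.940, θ₂=0.412, ω₂=6.503, θ₃=0.299, ω₃=0.277
apply F[12]=-15.000 → step 13: x=0.147, v=-1.497, θ₁=-1.006, ω₁=-2.346, θ₂=0.553, ω₂=7.595, θ₃=0.305, ω₃=0.297
apply F[13]=-15.000 → step 14: x=0.113, v=-1.857, θ₁=-1.045, ω₁=-1.502, θ₂=0.717, ω₂=8.879, θ₃=0.312, ω₃=0.357
apply F[14]=-15.000 → step 15: x=0.073, v=-2.163, θ₁=-1.064, ω₁=-0.316, θ₂=0.910, ω₂=10.455, θ₃=0.320, ω₃=0.498
apply F[15]=-15.000 → step 16: x=0.027, v=-2.377, θ₁=-1.055, ω₁=1.317, θ₂=1.138, ω₂=12.443, θ₃=0.332, ω₃=0.799
apply F[16]=-15.000 → step 17: x=-0.021, v=-2.437, θ₁=-1.008, ω₁=3.446, θ₂=1.411, ω₂=14.956, θ₃=0.354, ω₃=1.402
apply F[17]=-15.000 → step 18: x=-0.069, v=-2.248, θ₁=-0.915, ω₁=5.892, θ₂=1.740, ω₂=18.029, θ₃=0.392, ω₃=2.545
apply F[18]=-15.000 → step 19: x=-0.109, v=-1.644, θ₁=-0.775, ω₁=7.817, θ₂=2.134, ω₂=21.366, θ₃=0.462, ω₃=4.589
apply F[19]=-15.000 → step 20: x=-0.130, v=-0.461, θ₁=-0.621, ω₁=6.774, θ₂=2.584, ω₂=22.849, θ₃=0.584, ω₃=7.772
apply F[20]=-15.000 → step 21: x=-0.128, v=0.538, θ₁=-0.535, ω₁=1.712, θ₂=3.006, ω₂=18.709, θ₃=0.770, ω₃=10.533
apply F[21]=-15.000 → step 22: x=-0.115, v=0.625, θ₁=-0.540, ω₁=-1.741, θ₂=3.329, ω₂=13.884, θ₃=0.993, ω₃=11.572
apply F[22]=-15.000 → step 23: x=-0.106, v=0.325, θ₁=-0.589, ω₁=-2.965, θ₂=3.574, ω₂=10.755, θ₃=1.228, ω₃=11.906
apply F[23]=-15.000 → step 24: x=-0.103, v=-0.078, θ₁=-0.652, ω₁=-3.163, θ₂=3.764, ω₂=8.354, θ₃=1.468, ω₃=12.025
apply F[24]=-15.000 → step 25: x=-0.109, v=-0.501, θ₁=-0.713, ω₁=-2.867, θ₂=3.908, ω₂=6.043, θ₃=1.709, ω₃=12.050
apply F[25]=-15.000 → step 26: x=-0.123, v=-0.912, θ₁=-0.765, ω₁=-2.318, θ₂=4.005, ω₂=3.547, θ₃=1.949, ω₃=12.015
apply F[26]=-15.000 → step 27: x=-0.145, v=-1.306, θ₁=-0.805, ω₁=-1.701, θ₂=4.049, ω₂=0.829, θ₃=2.189, ω₃=11.947
apply F[27]=-15.000 → step 28: x=-0.175, v=-1.690, θ₁=-0.834, ω₁=-1.222, θ₂=4.037, ω₂=-2.002, θ₃=2.427, ω₃=11.896
apply F[28]=-15.000 → step 29: x=-0.213, v=-2.075, θ₁=-0.856, ω₁=-1.111, θ₂=3.969, ω₂=-4.800, θ₃=2.665, ω₃=11.923
apply F[29]=-15.000 → step 30: x=-0.258, v=-2.462, θ₁=-0.882, ω₁=-1.605, θ₂=3.846, ω₂=-7.475, θ₃=2.905, ω₃=12.065
apply F[30]=-15.000 → step 31: x=-0.311, v=-2.837, θ₁=-0.926, ω₁=-2.928, θ₂=3.671, ω₂=-9.945, θ₃=3.148, ω₃=12.286
apply F[31]=-15.000 → step 32: x=-0.371, v=-3.187, θ₁=-1.005, ω₁=-5.147, θ₂=3.451, ω₂=-11.932, θ₃=3.396, ω₃=12.432
apply F[32]=+15.000 → step 33: x=-0.431, v=-2.807, θ₁=-1.138, ω₁=-7.929, θ₂=3.224, ω₂=-10.508, θ₃=3.644, ω₃=12.350
apply F[33]=+15.000 → step 34: x=-0.485, v=-2.585, θ₁=-1.315, ω₁=-9.592, θ₂=3.042, ω₂=-7.412, θ₃=3.889, ω₃=12.198
apply F[34]=+15.000 → step 35: x=-0.536, v=-2.503, θ₁=-1.515, ω₁=-10.270, θ₂=2.935, ω₂=-3.117, θ₃=4.133, ω₃=12.152
apply F[35]=+15.000 → step 36: x=-0.585, v=-2.479, θ₁=-1.723, ω₁=-10.602, θ₂=2.922, ω₂=1.811, θ₃=4.376, ω₃=12.171
apply F[36]=-15.000 → step 37: x=-0.642, v=-3.228, θ₁=-1.944, ω₁=-11.626, θ₂=2.988, ω₂=4.977, θ₃=4.619, ω₃=12.123
apply F[37]=-15.000 → step 38: x=-0.716, v=-4.169, θ₁=-2.197, ω₁=-13.973, θ₂=3.129, ω₂=9.443, θ₃=4.860, ω₃=11.865
apply F[38]=-15.000 → step 39: x=-0.815, v=-6.226, θ₁=-2.536, ω₁=-21.886, θ₂=3.397, ω₂=18.902, θ₃=5.086, ω₃=9.907
|θ₂| = 0.412 > 0.342 first at step 12.

Answer: 12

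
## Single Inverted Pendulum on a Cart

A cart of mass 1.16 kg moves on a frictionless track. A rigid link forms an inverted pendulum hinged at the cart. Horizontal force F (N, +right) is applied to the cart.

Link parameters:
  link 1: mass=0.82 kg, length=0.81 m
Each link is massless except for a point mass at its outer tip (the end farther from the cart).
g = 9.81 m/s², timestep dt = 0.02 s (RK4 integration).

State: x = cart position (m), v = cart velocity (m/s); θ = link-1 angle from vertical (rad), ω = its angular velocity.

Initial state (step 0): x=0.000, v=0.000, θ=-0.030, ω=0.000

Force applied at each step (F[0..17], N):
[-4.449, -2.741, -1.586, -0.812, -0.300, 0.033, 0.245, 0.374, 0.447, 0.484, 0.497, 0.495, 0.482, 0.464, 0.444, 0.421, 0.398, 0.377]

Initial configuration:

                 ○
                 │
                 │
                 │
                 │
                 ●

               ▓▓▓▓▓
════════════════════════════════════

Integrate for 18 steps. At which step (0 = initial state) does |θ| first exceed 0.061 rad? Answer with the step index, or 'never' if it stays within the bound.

apply F[0]=-4.449 → step 1: x=-0.001, v=-0.073, θ=-0.029, ω=0.082
apply F[1]=-2.741 → step 2: x=-0.003, v=-0.116, θ=-0.027, ω=0.129
apply F[2]=-1.586 → step 3: x=-0.005, v=-0.140, θ=-0.024, ω=0.152
apply F[3]=-0.812 → step 4: x=-0.008, v=-0.151, θ=-0.021, ω=0.160
apply F[4]=-0.300 → step 5: x=-0.011, v=-0.153, θ=-0.018, ω=0.158
apply F[5]=+0.033 → step 6: x=-0.014, v=-0.150, θ=-0.015, ω=0.151
apply F[6]=+0.245 → step 7: x=-0.017, v=-0.144, θ=-0.012, ω=0.140
apply F[7]=+0.374 → step 8: x=-0.020, v=-0.136, θ=-0.009, ω=0.128
apply F[8]=+0.447 → step 9: x=-0.023, v=-0.127, θ=-0.007, ω=0.115
apply F[9]=+0.484 → step 10: x=-0.025, v=-0.118, θ=-0.005, ω=0.102
apply F[10]=+0.497 → step 11: x=-0.027, v=-0.109, θ=-0.003, ω=0.090
apply F[11]=+0.495 → step 12: x=-0.029, v=-0.100, θ=-0.001, ω=0.079
apply F[12]=+0.482 → step 13: x=-0.031, v=-0.092, θ=0.000, ω=0.068
apply F[13]=+0.464 → step 14: x=-0.033, v=-0.084, θ=0.002, ω=0.059
apply F[14]=+0.444 → step 15: x=-0.035, v=-0.077, θ=0.003, ω=0.050
apply F[15]=+0.421 → step 16: x=-0.036, v=-0.070, θ=0.004, ω=0.043
apply F[16]=+0.398 → step 17: x=-0.037, v=-0.064, θ=0.004, ω=0.036
apply F[17]=+0.377 → step 18: x=-0.039, v=-0.058, θ=0.005, ω=0.030
max |θ| = 0.030 ≤ 0.061 over all 19 states.

Answer: never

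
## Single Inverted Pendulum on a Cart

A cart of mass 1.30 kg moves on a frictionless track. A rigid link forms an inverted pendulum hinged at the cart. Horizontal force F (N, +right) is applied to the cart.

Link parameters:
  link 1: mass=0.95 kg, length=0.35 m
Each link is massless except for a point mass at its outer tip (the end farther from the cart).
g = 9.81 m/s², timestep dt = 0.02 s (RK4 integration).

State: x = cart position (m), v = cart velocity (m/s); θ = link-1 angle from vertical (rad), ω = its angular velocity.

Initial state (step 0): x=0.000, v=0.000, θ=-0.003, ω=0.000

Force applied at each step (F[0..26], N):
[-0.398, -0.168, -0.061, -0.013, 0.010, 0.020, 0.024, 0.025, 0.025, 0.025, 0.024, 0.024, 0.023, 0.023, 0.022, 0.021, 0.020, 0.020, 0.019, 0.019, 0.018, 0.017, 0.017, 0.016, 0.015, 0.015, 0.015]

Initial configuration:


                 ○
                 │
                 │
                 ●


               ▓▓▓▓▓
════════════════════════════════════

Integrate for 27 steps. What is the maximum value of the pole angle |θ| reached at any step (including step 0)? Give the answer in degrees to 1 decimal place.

Answer: 0.2°

Derivation:
apply F[0]=-0.398 → step 1: x=-0.000, v=-0.006, θ=-0.003, ω=0.015
apply F[1]=-0.168 → step 2: x=-0.000, v=-0.008, θ=-0.003, ω=0.019
apply F[2]=-0.061 → step 3: x=-0.000, v=-0.009, θ=-0.002, ω=0.020
apply F[3]=-0.013 → step 4: x=-0.001, v=-0.008, θ=-0.002, ω=0.019
apply F[4]=+0.010 → step 5: x=-0.001, v=-0.008, θ=-0.001, ω=0.017
apply F[5]=+0.020 → step 6: x=-0.001, v=-0.008, θ=-0.001, ω=0.015
apply F[6]=+0.024 → step 7: x=-0.001, v=-0.007, θ=-0.001, ω=0.013
apply F[7]=+0.025 → step 8: x=-0.001, v=-0.007, θ=-0.001, ω=0.011
apply F[8]=+0.025 → step 9: x=-0.001, v=-0.006, θ=-0.000, ω=0.009
apply F[9]=+0.025 → step 10: x=-0.001, v=-0.006, θ=-0.000, ω=0.008
apply F[10]=+0.024 → step 11: x=-0.001, v=-0.005, θ=-0.000, ω=0.007
apply F[11]=+0.024 → step 12: x=-0.002, v=-0.005, θ=0.000, ω=0.006
apply F[12]=+0.023 → step 13: x=-0.002, v=-0.005, θ=0.000, ω=0.005
apply F[13]=+0.023 → step 14: x=-0.002, v=-0.004, θ=0.000, ω=0.004
apply F[14]=+0.022 → step 15: x=-0.002, v=-0.004, θ=0.000, ω=0.003
apply F[15]=+0.021 → step 16: x=-0.002, v=-0.004, θ=0.000, ω=0.003
apply F[16]=+0.020 → step 17: x=-0.002, v=-0.003, θ=0.000, ω=0.002
apply F[17]=+0.020 → step 18: x=-0.002, v=-0.003, θ=0.000, ω=0.002
apply F[18]=+0.019 → step 19: x=-0.002, v=-0.003, θ=0.000, ω=0.001
apply F[19]=+0.019 → step 20: x=-0.002, v=-0.003, θ=0.001, ω=0.001
apply F[20]=+0.018 → step 21: x=-0.002, v=-0.003, θ=0.001, ω=0.001
apply F[21]=+0.017 → step 22: x=-0.002, v=-0.002, θ=0.001, ω=0.000
apply F[22]=+0.017 → step 23: x=-0.002, v=-0.002, θ=0.001, ω=0.000
apply F[23]=+0.016 → step 24: x=-0.002, v=-0.002, θ=0.001, ω=0.000
apply F[24]=+0.015 → step 25: x=-0.002, v=-0.002, θ=0.001, ω=-0.000
apply F[25]=+0.015 → step 26: x=-0.002, v=-0.002, θ=0.001, ω=-0.000
apply F[26]=+0.015 → step 27: x=-0.002, v=-0.002, θ=0.001, ω=-0.000
Max |angle| over trajectory = 0.003 rad = 0.2°.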